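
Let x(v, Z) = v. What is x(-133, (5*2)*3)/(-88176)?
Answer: 133/88176 ≈ 0.0015083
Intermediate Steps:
x(-133, (5*2)*3)/(-88176) = -133/(-88176) = -133*(-1/88176) = 133/88176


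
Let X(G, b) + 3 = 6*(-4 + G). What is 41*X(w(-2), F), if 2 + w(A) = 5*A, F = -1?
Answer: -4059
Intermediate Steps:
w(A) = -2 + 5*A
X(G, b) = -27 + 6*G (X(G, b) = -3 + 6*(-4 + G) = -3 + (-24 + 6*G) = -27 + 6*G)
41*X(w(-2), F) = 41*(-27 + 6*(-2 + 5*(-2))) = 41*(-27 + 6*(-2 - 10)) = 41*(-27 + 6*(-12)) = 41*(-27 - 72) = 41*(-99) = -4059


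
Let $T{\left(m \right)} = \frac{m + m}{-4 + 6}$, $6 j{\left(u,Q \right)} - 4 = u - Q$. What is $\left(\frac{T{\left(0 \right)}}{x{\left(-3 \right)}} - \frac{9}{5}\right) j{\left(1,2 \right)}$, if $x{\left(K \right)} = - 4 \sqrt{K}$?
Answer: $- \frac{9}{10} \approx -0.9$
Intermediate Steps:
$j{\left(u,Q \right)} = \frac{2}{3} - \frac{Q}{6} + \frac{u}{6}$ ($j{\left(u,Q \right)} = \frac{2}{3} + \frac{u - Q}{6} = \frac{2}{3} - \left(- \frac{u}{6} + \frac{Q}{6}\right) = \frac{2}{3} - \frac{Q}{6} + \frac{u}{6}$)
$T{\left(m \right)} = m$ ($T{\left(m \right)} = \frac{2 m}{2} = 2 m \frac{1}{2} = m$)
$\left(\frac{T{\left(0 \right)}}{x{\left(-3 \right)}} - \frac{9}{5}\right) j{\left(1,2 \right)} = \left(\frac{0}{\left(-4\right) \sqrt{-3}} - \frac{9}{5}\right) \left(\frac{2}{3} - \frac{1}{3} + \frac{1}{6} \cdot 1\right) = \left(\frac{0}{\left(-4\right) i \sqrt{3}} - \frac{9}{5}\right) \left(\frac{2}{3} - \frac{1}{3} + \frac{1}{6}\right) = \left(\frac{0}{\left(-4\right) i \sqrt{3}} - \frac{9}{5}\right) \frac{1}{2} = \left(0 \frac{i \sqrt{3}}{12} - \frac{9}{5}\right) \frac{1}{2} = \left(0 - \frac{9}{5}\right) \frac{1}{2} = \left(- \frac{9}{5}\right) \frac{1}{2} = - \frac{9}{10}$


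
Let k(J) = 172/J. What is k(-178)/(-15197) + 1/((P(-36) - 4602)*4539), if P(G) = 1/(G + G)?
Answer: 69151666/1088376542435 ≈ 6.3537e-5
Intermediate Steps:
P(G) = 1/(2*G)
k(-178)/(-15197) + 1/((P(-36) - 4602)*4539) = (172/(-178))/(-15197) + 1/((½)/(-36) - 4602*4539) = (172*(-1/178))*(-1/15197) + (1/4539)/((½)*(-1/36) - 4602) = -86/89*(-1/15197) + (1/4539)/(-1/72 - 4602) = 86/1352533 + (1/4539)/(-331345/72) = 86/1352533 - 72/331345*1/4539 = 86/1352533 - 24/501324985 = 69151666/1088376542435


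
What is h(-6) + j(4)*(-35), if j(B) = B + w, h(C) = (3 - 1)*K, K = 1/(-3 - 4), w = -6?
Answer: 488/7 ≈ 69.714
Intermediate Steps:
K = -⅐ (K = 1/(-7) = -⅐ ≈ -0.14286)
h(C) = -2/7 (h(C) = (3 - 1)*(-⅐) = 2*(-⅐) = -2/7)
j(B) = -6 + B (j(B) = B - 6 = -6 + B)
h(-6) + j(4)*(-35) = -2/7 + (-6 + 4)*(-35) = -2/7 - 2*(-35) = -2/7 + 70 = 488/7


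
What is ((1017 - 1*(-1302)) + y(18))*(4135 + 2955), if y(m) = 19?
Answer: 16576420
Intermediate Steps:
((1017 - 1*(-1302)) + y(18))*(4135 + 2955) = ((1017 - 1*(-1302)) + 19)*(4135 + 2955) = ((1017 + 1302) + 19)*7090 = (2319 + 19)*7090 = 2338*7090 = 16576420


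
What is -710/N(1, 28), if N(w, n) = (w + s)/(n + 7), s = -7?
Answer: 12425/3 ≈ 4141.7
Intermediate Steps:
N(w, n) = (-7 + w)/(7 + n) (N(w, n) = (w - 7)/(n + 7) = (-7 + w)/(7 + n))
-710/N(1, 28) = -710*(7 + 28)/(-7 + 1) = -710/(-6/35) = -710*(-35/6) = 12425/3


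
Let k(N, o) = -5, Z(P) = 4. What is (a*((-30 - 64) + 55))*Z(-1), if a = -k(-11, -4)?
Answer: -780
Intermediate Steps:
a = 5 (a = -1*(-5) = 5)
(a*((-30 - 64) + 55))*Z(-1) = (5*((-30 - 64) + 55))*4 = (5*(-94 + 55))*4 = (5*(-39))*4 = -195*4 = -780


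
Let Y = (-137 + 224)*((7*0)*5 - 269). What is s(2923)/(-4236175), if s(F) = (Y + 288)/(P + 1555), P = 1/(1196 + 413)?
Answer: 7438407/2119778581060 ≈ 3.5090e-6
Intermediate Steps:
P = 1/1609 ≈ 0.00062150
Y = -23403 (Y = 87*(0*5 - 269) = 87*(0 - 269) = 87*(-269) = -23403)
s(F) = -37192035/2501996 (s(F) = (-23403 + 288)/(1/1609 + 1555) = -23115/2501996/1609 = -23115*1609/2501996 = -37192035/2501996)
s(2923)/(-4236175) = -37192035/2501996/(-4236175) = -37192035/2501996*(-1/4236175) = 7438407/2119778581060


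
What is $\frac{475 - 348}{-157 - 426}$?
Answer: $- \frac{127}{583} \approx -0.21784$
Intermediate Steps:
$\frac{475 - 348}{-157 - 426} = \frac{127}{-583} = 127 \left(- \frac{1}{583}\right) = - \frac{127}{583}$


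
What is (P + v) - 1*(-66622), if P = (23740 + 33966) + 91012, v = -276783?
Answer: -61443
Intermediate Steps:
P = 148718 (P = 57706 + 91012 = 148718)
(P + v) - 1*(-66622) = (148718 - 276783) - 1*(-66622) = -128065 + 66622 = -61443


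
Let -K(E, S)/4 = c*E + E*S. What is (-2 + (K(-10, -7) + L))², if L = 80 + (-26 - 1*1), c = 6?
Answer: 121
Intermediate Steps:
K(E, S) = -24*E - 4*E*S (K(E, S) = -4*(6*E + E*S) = -24*E - 4*E*S)
L = 53 (L = 80 + (-26 - 1) = 80 - 27 = 53)
(-2 + (K(-10, -7) + L))² = (-2 + (-4*(-10)*(6 - 7) + 53))² = (-2 + (-4*(-10)*(-1) + 53))² = (-2 + (-40 + 53))² = (-2 + 13)² = 11² = 121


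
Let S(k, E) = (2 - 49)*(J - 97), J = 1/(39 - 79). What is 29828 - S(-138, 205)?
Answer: 1010713/40 ≈ 25268.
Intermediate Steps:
J = -1/40 (J = 1/(-40) = -1/40 ≈ -0.025000)
S(k, E) = 182407/40 (S(k, E) = (2 - 49)*(-1/40 - 97) = -47*(-3881/40) = 182407/40)
29828 - S(-138, 205) = 29828 - 1*182407/40 = 29828 - 182407/40 = 1010713/40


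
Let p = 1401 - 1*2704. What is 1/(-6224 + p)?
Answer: -1/7527 ≈ -0.00013286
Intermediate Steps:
p = -1303 (p = 1401 - 2704 = -1303)
1/(-6224 + p) = 1/(-6224 - 1303) = 1/(-7527) = -1/7527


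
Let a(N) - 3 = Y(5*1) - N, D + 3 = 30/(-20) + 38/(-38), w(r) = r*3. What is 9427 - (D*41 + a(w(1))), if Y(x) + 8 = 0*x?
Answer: 19321/2 ≈ 9660.5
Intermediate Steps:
w(r) = 3*r
Y(x) = -8 (Y(x) = -8 + 0*x = -8 + 0 = -8)
D = -11/2 (D = -3 + (30/(-20) + 38/(-38)) = -3 + (30*(-1/20) + 38*(-1/38)) = -3 + (-3/2 - 1) = -3 - 5/2 = -11/2 ≈ -5.5000)
a(N) = -5 - N (a(N) = 3 + (-8 - N) = -5 - N)
9427 - (D*41 + a(w(1))) = 9427 - (-11/2*41 + (-5 - 3)) = 9427 - (-451/2 + (-5 - 1*3)) = 9427 - (-451/2 + (-5 - 3)) = 9427 - (-451/2 - 8) = 9427 - 1*(-467/2) = 9427 + 467/2 = 19321/2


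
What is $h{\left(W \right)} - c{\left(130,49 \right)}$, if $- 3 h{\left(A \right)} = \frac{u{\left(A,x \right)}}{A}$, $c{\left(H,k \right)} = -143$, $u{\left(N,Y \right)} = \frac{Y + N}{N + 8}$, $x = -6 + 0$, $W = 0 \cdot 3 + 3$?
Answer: $\frac{4720}{33} \approx 143.03$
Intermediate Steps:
$W = 3$ ($W = 0 + 3 = 3$)
$x = -6$
$u{\left(N,Y \right)} = \frac{N + Y}{8 + N}$
$h{\left(A \right)} = - \frac{-6 + A}{3 A \left(8 + A\right)}$ ($h{\left(A \right)} = - \frac{\frac{A - 6}{8 + A} \frac{1}{A}}{3} = - \frac{\frac{-6 + A}{8 + A} \frac{1}{A}}{3} = - \frac{\frac{1}{A} \frac{1}{8 + A} \left(-6 + A\right)}{3} = - \frac{-6 + A}{3 A \left(8 + A\right)}$)
$h{\left(W \right)} - c{\left(130,49 \right)} = \frac{6 - 3}{3 \cdot 3 \left(8 + 3\right)} - -143 = \frac{1}{3} \cdot \frac{1}{3} \cdot \frac{1}{11} \left(6 - 3\right) + 143 = \frac{1}{3} \cdot \frac{1}{3} \cdot \frac{1}{11} \cdot 3 + 143 = \frac{1}{33} + 143 = \frac{4720}{33}$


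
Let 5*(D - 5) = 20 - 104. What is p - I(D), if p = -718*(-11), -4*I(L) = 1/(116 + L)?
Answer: 16459437/2084 ≈ 7898.0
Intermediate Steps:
D = -59/5 (D = 5 + (20 - 104)/5 = 5 + (⅕)*(-84) = 5 - 84/5 = -59/5 ≈ -11.800)
I(L) = -1/(4*(116 + L))
p = 7898
p - I(D) = 7898 - (-1)/(464 + 4*(-59/5)) = 7898 - (-1)/(464 - 236/5) = 7898 - (-1)/2084/5 = 7898 - (-1)*5/2084 = 7898 - 1*(-5/2084) = 7898 + 5/2084 = 16459437/2084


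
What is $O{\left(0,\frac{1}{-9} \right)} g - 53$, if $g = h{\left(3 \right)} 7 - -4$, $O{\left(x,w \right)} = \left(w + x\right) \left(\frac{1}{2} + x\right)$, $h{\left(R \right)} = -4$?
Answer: $- \frac{155}{3} \approx -51.667$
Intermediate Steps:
$O{\left(x,w \right)} = \left(\frac{1}{2} + x\right) \left(w + x\right)$ ($O{\left(x,w \right)} = \left(w + x\right) \left(\frac{1}{2} + x\right) = \left(\frac{1}{2} + x\right) \left(w + x\right)$)
$g = -24$ ($g = \left(-4\right) 7 - -4 = -28 + \left(-1 + 5\right) = -28 + 4 = -24$)
$O{\left(0,\frac{1}{-9} \right)} g - 53 = \left(0^{2} + \frac{1}{2 \left(-9\right)} + \frac{1}{2} \cdot 0 + \frac{1}{-9} \cdot 0\right) \left(-24\right) - 53 = \left(0 + \frac{1}{2} \left(- \frac{1}{9}\right) + 0 - 0\right) \left(-24\right) - 53 = \left(0 - \frac{1}{18} + 0 + 0\right) \left(-24\right) - 53 = \left(- \frac{1}{18}\right) \left(-24\right) - 53 = \frac{4}{3} - 53 = - \frac{155}{3}$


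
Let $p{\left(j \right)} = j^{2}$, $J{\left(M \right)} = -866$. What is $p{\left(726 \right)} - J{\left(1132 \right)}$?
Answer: $527942$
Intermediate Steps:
$p{\left(726 \right)} - J{\left(1132 \right)} = 726^{2} - -866 = 527076 + 866 = 527942$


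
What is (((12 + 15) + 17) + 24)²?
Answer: 4624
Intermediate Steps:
(((12 + 15) + 17) + 24)² = ((27 + 17) + 24)² = (44 + 24)² = 68² = 4624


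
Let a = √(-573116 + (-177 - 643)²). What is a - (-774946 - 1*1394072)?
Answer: 2169018 + 2*√24821 ≈ 2.1693e+6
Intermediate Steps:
a = 2*√24821 (a = √(-573116 + (-820)²) = √(-573116 + 672400) = √99284 = 2*√24821 ≈ 315.09)
a - (-774946 - 1*1394072) = 2*√24821 - (-774946 - 1*1394072) = 2*√24821 - (-774946 - 1394072) = 2*√24821 - 1*(-2169018) = 2*√24821 + 2169018 = 2169018 + 2*√24821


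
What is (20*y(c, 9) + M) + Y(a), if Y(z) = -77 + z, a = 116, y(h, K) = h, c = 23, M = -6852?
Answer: -6353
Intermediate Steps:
(20*y(c, 9) + M) + Y(a) = (20*23 - 6852) + (-77 + 116) = (460 - 6852) + 39 = -6392 + 39 = -6353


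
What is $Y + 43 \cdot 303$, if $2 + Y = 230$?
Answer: $13257$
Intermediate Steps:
$Y = 228$ ($Y = -2 + 230 = 228$)
$Y + 43 \cdot 303 = 228 + 43 \cdot 303 = 228 + 13029 = 13257$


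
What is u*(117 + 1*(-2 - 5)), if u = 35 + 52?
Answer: 9570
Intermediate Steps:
u = 87
u*(117 + 1*(-2 - 5)) = 87*(117 + 1*(-2 - 5)) = 87*(117 + 1*(-7)) = 87*(117 - 7) = 87*110 = 9570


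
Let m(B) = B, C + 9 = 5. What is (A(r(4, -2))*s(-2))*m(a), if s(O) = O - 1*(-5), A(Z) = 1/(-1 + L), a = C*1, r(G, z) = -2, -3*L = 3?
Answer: 6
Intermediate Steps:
L = -1 (L = -⅓*3 = -1)
C = -4 (C = -9 + 5 = -4)
a = -4 (a = -4*1 = -4)
A(Z) = -½ (A(Z) = 1/(-1 - 1) = 1/(-2) = -½)
s(O) = 5 + O (s(O) = O + 5 = 5 + O)
(A(r(4, -2))*s(-2))*m(a) = -(5 - 2)/2*(-4) = -½*3*(-4) = -3/2*(-4) = 6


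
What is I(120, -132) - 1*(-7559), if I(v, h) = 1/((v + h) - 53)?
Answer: 491334/65 ≈ 7559.0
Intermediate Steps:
I(v, h) = 1/(-53 + h + v) (I(v, h) = 1/((h + v) - 53) = 1/(-53 + h + v))
I(120, -132) - 1*(-7559) = 1/(-53 - 132 + 120) - 1*(-7559) = 1/(-65) + 7559 = -1/65 + 7559 = 491334/65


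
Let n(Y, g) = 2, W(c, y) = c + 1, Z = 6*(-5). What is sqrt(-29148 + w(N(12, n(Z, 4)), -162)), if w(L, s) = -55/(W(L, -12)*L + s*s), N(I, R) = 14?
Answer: I*sqrt(20398183308138)/26454 ≈ 170.73*I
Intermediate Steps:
Z = -30
W(c, y) = 1 + c
w(L, s) = -55/(s**2 + L*(1 + L)) (w(L, s) = -55/((1 + L)*L + s*s) = -55/(L*(1 + L) + s**2) = -55/(s**2 + L*(1 + L)))
sqrt(-29148 + w(N(12, n(Z, 4)), -162)) = sqrt(-29148 - 55/((-162)**2 + 14*(1 + 14))) = sqrt(-29148 - 55/(26244 + 14*15)) = sqrt(-29148 - 55/(26244 + 210)) = sqrt(-29148 - 55/26454) = sqrt(-771081247/26454) = I*sqrt(20398183308138)/26454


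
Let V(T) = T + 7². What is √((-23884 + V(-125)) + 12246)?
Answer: I*√11714 ≈ 108.23*I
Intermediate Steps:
V(T) = 49 + T (V(T) = T + 49 = 49 + T)
√((-23884 + V(-125)) + 12246) = √((-23884 + (49 - 125)) + 12246) = √((-23884 - 76) + 12246) = √(-23960 + 12246) = √(-11714) = I*√11714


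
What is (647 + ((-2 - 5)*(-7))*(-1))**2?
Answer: 357604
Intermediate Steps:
(647 + ((-2 - 5)*(-7))*(-1))**2 = (647 - 7*(-7)*(-1))**2 = (647 + 49*(-1))**2 = (647 - 49)**2 = 598**2 = 357604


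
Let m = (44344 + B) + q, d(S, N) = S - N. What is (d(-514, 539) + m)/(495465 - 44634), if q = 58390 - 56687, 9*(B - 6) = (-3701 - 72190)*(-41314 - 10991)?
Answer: 441098195/450831 ≈ 978.41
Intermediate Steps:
B = 441053201 (B = 6 + ((-3701 - 72190)*(-41314 - 10991))/9 = 6 + (-75891*(-52305))/9 = 6 + (1/9)*3969478755 = 6 + 441053195 = 441053201)
q = 1703
m = 441099248 (m = (44344 + 441053201) + 1703 = 441097545 + 1703 = 441099248)
(d(-514, 539) + m)/(495465 - 44634) = ((-514 - 1*539) + 441099248)/(495465 - 44634) = ((-514 - 539) + 441099248)/450831 = (-1053 + 441099248)*(1/450831) = 441098195*(1/450831) = 441098195/450831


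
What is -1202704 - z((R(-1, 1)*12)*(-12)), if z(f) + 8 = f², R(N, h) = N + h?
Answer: -1202696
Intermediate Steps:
z(f) = -8 + f²
-1202704 - z((R(-1, 1)*12)*(-12)) = -1202704 - (-8 + (((-1 + 1)*12)*(-12))²) = -1202704 - (-8 + ((0*12)*(-12))²) = -1202704 - (-8 + (0*(-12))²) = -1202704 - (-8 + 0²) = -1202704 - (-8 + 0) = -1202704 - 1*(-8) = -1202704 + 8 = -1202696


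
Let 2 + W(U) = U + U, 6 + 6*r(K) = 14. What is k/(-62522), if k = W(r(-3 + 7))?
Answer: -1/93783 ≈ -1.0663e-5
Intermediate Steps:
r(K) = 4/3 (r(K) = -1 + (⅙)*14 = -1 + 7/3 = 4/3)
W(U) = -2 + 2*U (W(U) = -2 + (U + U) = -2 + 2*U)
k = ⅔ (k = -2 + 2*(4/3) = -2 + 8/3 = ⅔ ≈ 0.66667)
k/(-62522) = (⅔)/(-62522) = (⅔)*(-1/62522) = -1/93783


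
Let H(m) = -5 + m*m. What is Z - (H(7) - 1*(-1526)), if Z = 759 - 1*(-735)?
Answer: -76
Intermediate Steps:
H(m) = -5 + m²
Z = 1494 (Z = 759 + 735 = 1494)
Z - (H(7) - 1*(-1526)) = 1494 - ((-5 + 7²) - 1*(-1526)) = 1494 - ((-5 + 49) + 1526) = 1494 - (44 + 1526) = 1494 - 1*1570 = 1494 - 1570 = -76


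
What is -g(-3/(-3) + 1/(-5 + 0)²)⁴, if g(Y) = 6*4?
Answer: -331776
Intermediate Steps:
g(Y) = 24
-g(-3/(-3) + 1/(-5 + 0)²)⁴ = -1*24⁴ = -1*331776 = -331776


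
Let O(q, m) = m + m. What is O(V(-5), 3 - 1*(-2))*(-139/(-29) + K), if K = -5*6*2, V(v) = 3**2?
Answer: -16010/29 ≈ -552.07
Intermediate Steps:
V(v) = 9
K = -60 (K = -30*2 = -60)
O(q, m) = 2*m
O(V(-5), 3 - 1*(-2))*(-139/(-29) + K) = (2*(3 - 1*(-2)))*(-139/(-29) - 60) = (2*(3 + 2))*(-139*(-1/29) - 60) = (2*5)*(139/29 - 60) = 10*(-1601/29) = -16010/29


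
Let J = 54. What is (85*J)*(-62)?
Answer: -284580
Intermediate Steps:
(85*J)*(-62) = (85*54)*(-62) = 4590*(-62) = -284580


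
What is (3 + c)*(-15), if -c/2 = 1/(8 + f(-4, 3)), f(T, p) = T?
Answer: -75/2 ≈ -37.500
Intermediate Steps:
c = -½ (c = -2/(8 - 4) = -2/4 = -2*¼ = -½ ≈ -0.50000)
(3 + c)*(-15) = (3 - ½)*(-15) = (5/2)*(-15) = -75/2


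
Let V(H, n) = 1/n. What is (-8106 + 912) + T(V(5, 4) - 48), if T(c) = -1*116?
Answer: -7310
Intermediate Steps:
V(H, n) = 1/n
T(c) = -116
(-8106 + 912) + T(V(5, 4) - 48) = (-8106 + 912) - 116 = -7194 - 116 = -7310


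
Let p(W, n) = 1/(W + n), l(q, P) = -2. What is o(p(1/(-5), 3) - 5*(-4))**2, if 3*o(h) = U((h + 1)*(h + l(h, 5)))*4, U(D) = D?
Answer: 5904846649/21609 ≈ 2.7326e+5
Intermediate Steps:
o(h) = 4*(1 + h)*(-2 + h)/3 (o(h) = (((h + 1)*(h - 2))*4)/3 = (((1 + h)*(-2 + h))*4)/3 = (4*(1 + h)*(-2 + h))/3 = 4*(1 + h)*(-2 + h)/3)
o(p(1/(-5), 3) - 5*(-4))**2 = (-8/3 - 4*(1/(1/(-5) + 3) - 5*(-4))/3 + 4*(1/(1/(-5) + 3) - 5*(-4))**2/3)**2 = (-8/3 - 4*(1/(1*(-1/5) + 3) + 20)/3 + 4*(1/(1*(-1/5) + 3) + 20)**2/3)**2 = (-8/3 - 4*(1/(-1/5 + 3) + 20)/3 + 4*(1/(-1/5 + 3) + 20)**2/3)**2 = (-8/3 - 4*(1/(14/5) + 20)/3 + 4*(1/(14/5) + 20)**2/3)**2 = (-8/3 - 4*(5/14 + 20)/3 + 4*(5/14 + 20)**2/3)**2 = (-8/3 - 4/3*285/14 + 4*(285/14)**2/3)**2 = (-8/3 - 190/7 + (4/3)*(81225/196))**2 = (-8/3 - 190/7 + 27075/49)**2 = (76843/147)**2 = 5904846649/21609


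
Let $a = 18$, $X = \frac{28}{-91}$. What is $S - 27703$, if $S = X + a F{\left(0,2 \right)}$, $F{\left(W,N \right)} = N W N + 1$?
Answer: $- \frac{359909}{13} \approx -27685.0$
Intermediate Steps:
$X = - \frac{4}{13}$ ($X = 28 \left(- \frac{1}{91}\right) = - \frac{4}{13} \approx -0.30769$)
$F{\left(W,N \right)} = 1 + W N^{2}$ ($F{\left(W,N \right)} = W N^{2} + 1 = 1 + W N^{2}$)
$S = \frac{230}{13}$ ($S = - \frac{4}{13} + 18 \left(1 + 0 \cdot 2^{2}\right) = - \frac{4}{13} + 18 \left(1 + 0 \cdot 4\right) = - \frac{4}{13} + 18 \left(1 + 0\right) = - \frac{4}{13} + 18 \cdot 1 = - \frac{4}{13} + 18 = \frac{230}{13} \approx 17.692$)
$S - 27703 = \frac{230}{13} - 27703 = - \frac{359909}{13}$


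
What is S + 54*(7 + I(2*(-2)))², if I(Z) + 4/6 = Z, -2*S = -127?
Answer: 715/2 ≈ 357.50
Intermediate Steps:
S = 127/2 (S = -½*(-127) = 127/2 ≈ 63.500)
I(Z) = -⅔ + Z
S + 54*(7 + I(2*(-2)))² = 127/2 + 54*(7 + (-⅔ + 2*(-2)))² = 127/2 + 54*(7 + (-⅔ - 4))² = 127/2 + 54*(7 - 14/3)² = 127/2 + 54*(7/3)² = 127/2 + 54*(49/9) = 127/2 + 294 = 715/2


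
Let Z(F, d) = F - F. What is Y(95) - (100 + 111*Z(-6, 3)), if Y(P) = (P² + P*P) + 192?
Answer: 18142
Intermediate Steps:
Z(F, d) = 0
Y(P) = 192 + 2*P² (Y(P) = (P² + P²) + 192 = 2*P² + 192 = 192 + 2*P²)
Y(95) - (100 + 111*Z(-6, 3)) = (192 + 2*95²) - (100 + 111*0) = (192 + 2*9025) - (100 + 0) = (192 + 18050) - 1*100 = 18242 - 100 = 18142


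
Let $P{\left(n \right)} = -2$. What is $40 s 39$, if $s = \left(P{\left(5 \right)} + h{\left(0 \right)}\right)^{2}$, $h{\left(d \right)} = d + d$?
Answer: $6240$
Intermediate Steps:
$h{\left(d \right)} = 2 d$
$s = 4$ ($s = \left(-2 + 2 \cdot 0\right)^{2} = \left(-2 + 0\right)^{2} = \left(-2\right)^{2} = 4$)
$40 s 39 = 40 \cdot 4 \cdot 39 = 160 \cdot 39 = 6240$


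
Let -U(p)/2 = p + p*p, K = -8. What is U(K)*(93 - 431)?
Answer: 37856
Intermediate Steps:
U(p) = -2*p - 2*p² (U(p) = -2*(p + p*p) = -2*(p + p²) = -2*p - 2*p²)
U(K)*(93 - 431) = (-2*(-8)*(1 - 8))*(93 - 431) = -2*(-8)*(-7)*(-338) = -112*(-338) = 37856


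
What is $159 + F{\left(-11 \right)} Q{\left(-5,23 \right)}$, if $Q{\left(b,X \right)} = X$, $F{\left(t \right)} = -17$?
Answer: $-232$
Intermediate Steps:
$159 + F{\left(-11 \right)} Q{\left(-5,23 \right)} = 159 - 391 = -232$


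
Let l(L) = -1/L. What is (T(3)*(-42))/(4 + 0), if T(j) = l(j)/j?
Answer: 7/6 ≈ 1.1667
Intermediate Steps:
T(j) = -1/j² (T(j) = (-1/j)/j = -1/j²)
(T(3)*(-42))/(4 + 0) = (-1/3²*(-42))/(4 + 0) = (-1*⅑*(-42))/4 = -⅑*(-42)*(¼) = (14/3)*(¼) = 7/6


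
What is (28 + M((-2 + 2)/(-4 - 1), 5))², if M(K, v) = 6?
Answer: 1156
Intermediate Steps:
(28 + M((-2 + 2)/(-4 - 1), 5))² = (28 + 6)² = 34² = 1156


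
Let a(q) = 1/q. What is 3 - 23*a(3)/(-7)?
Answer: 86/21 ≈ 4.0952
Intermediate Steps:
3 - 23*a(3)/(-7) = 3 - 23/(3*(-7)) = 3 - 23*(-1)/(3*7) = 3 - 23*(-1/21) = 3 + 23/21 = 86/21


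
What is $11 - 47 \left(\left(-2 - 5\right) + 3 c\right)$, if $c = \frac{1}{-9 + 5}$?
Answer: $\frac{1501}{4} \approx 375.25$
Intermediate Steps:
$c = - \frac{1}{4}$ ($c = \frac{1}{-4} = - \frac{1}{4} \approx -0.25$)
$11 - 47 \left(\left(-2 - 5\right) + 3 c\right) = 11 - 47 \left(\left(-2 - 5\right) + 3 \left(- \frac{1}{4}\right)\right) = 11 - 47 \left(\left(-2 - 5\right) - \frac{3}{4}\right) = 11 - 47 \left(-7 - \frac{3}{4}\right) = 11 - - \frac{1457}{4} = 11 + \frac{1457}{4} = \frac{1501}{4}$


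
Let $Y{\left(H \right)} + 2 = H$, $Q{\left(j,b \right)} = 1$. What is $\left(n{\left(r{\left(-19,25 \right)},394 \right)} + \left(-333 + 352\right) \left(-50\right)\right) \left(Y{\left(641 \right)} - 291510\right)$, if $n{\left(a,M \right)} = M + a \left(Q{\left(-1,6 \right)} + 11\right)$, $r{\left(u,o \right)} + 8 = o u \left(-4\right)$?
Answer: $-6442210908$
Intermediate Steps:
$r{\left(u,o \right)} = -8 - 4 o u$ ($r{\left(u,o \right)} = -8 + o u \left(-4\right) = -8 - 4 o u$)
$Y{\left(H \right)} = -2 + H$
$n{\left(a,M \right)} = M + 12 a$ ($n{\left(a,M \right)} = M + a \left(1 + 11\right) = M + a 12 = M + 12 a$)
$\left(n{\left(r{\left(-19,25 \right)},394 \right)} + \left(-333 + 352\right) \left(-50\right)\right) \left(Y{\left(641 \right)} - 291510\right) = \left(\left(394 + 12 \left(-8 - 100 \left(-19\right)\right)\right) + \left(-333 + 352\right) \left(-50\right)\right) \left(\left(-2 + 641\right) - 291510\right) = \left(\left(394 + 12 \left(-8 + 1900\right)\right) + 19 \left(-50\right)\right) \left(639 - 291510\right) = \left(\left(394 + 12 \cdot 1892\right) - 950\right) \left(-290871\right) = \left(\left(394 + 22704\right) - 950\right) \left(-290871\right) = \left(23098 - 950\right) \left(-290871\right) = 22148 \left(-290871\right) = -6442210908$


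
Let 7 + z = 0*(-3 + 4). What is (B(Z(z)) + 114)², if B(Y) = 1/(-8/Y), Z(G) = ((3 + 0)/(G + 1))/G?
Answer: 162996289/12544 ≈ 12994.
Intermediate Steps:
z = -7 (z = -7 + 0*(-3 + 4) = -7 + 0*1 = -7 + 0 = -7)
Z(G) = 3/(G*(1 + G)) (Z(G) = (3/(1 + G))/G = 3/(G*(1 + G)))
B(Y) = -Y/8
(B(Z(z)) + 114)² = (-3/(8*(-7)*(1 - 7)) + 114)² = (-3*(-1)/(8*7*(-6)) + 114)² = (-3*(-1)*(-1)/(8*7*6) + 114)² = (-⅛*1/14 + 114)² = (-1/112 + 114)² = (12767/112)² = 162996289/12544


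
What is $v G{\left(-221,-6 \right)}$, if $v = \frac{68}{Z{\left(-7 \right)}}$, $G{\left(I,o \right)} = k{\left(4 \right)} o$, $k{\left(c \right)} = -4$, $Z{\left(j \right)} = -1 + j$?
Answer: $-204$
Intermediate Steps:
$G{\left(I,o \right)} = - 4 o$
$v = - \frac{17}{2}$ ($v = \frac{68}{-1 - 7} = \frac{68}{-8} = 68 \left(- \frac{1}{8}\right) = - \frac{17}{2} \approx -8.5$)
$v G{\left(-221,-6 \right)} = - \frac{17 \left(\left(-4\right) \left(-6\right)\right)}{2} = \left(- \frac{17}{2}\right) 24 = -204$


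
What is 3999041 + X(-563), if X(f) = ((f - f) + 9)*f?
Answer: 3993974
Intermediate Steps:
X(f) = 9*f (X(f) = (0 + 9)*f = 9*f)
3999041 + X(-563) = 3999041 + 9*(-563) = 3999041 - 5067 = 3993974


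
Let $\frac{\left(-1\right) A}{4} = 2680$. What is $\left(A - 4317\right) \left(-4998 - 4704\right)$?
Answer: $145888974$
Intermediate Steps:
$A = -10720$ ($A = \left(-4\right) 2680 = -10720$)
$\left(A - 4317\right) \left(-4998 - 4704\right) = \left(-10720 - 4317\right) \left(-4998 - 4704\right) = \left(-15037\right) \left(-9702\right) = 145888974$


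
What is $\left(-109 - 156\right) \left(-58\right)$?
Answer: $15370$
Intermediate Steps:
$\left(-109 - 156\right) \left(-58\right) = \left(-265\right) \left(-58\right) = 15370$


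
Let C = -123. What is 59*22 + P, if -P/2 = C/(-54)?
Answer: 11641/9 ≈ 1293.4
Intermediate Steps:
P = -41/9 (P = -(-246)/(-54) = -(-246)*(-1)/54 = -2*41/18 = -41/9 ≈ -4.5556)
59*22 + P = 59*22 - 41/9 = 1298 - 41/9 = 11641/9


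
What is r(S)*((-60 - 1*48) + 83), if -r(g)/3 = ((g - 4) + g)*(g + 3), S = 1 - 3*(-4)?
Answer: 26400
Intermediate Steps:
S = 13 (S = 1 + 12 = 13)
r(g) = -3*(-4 + 2*g)*(3 + g) (r(g) = -3*((g - 4) + g)*(g + 3) = -3*((-4 + g) + g)*(3 + g) = -3*(-4 + 2*g)*(3 + g))
r(S)*((-60 - 1*48) + 83) = (36 - 6*13 - 6*13²)*((-60 - 1*48) + 83) = (36 - 78 - 6*169)*((-60 - 48) + 83) = (36 - 78 - 1014)*(-108 + 83) = -1056*(-25) = 26400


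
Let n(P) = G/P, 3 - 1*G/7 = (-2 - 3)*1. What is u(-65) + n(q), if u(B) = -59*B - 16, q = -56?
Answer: 3818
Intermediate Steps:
G = 56 (G = 21 - 7*(-2 - 3) = 21 - (-35) = 21 - 7*(-5) = 21 + 35 = 56)
n(P) = 56/P
u(B) = -16 - 59*B
u(-65) + n(q) = (-16 - 59*(-65)) + 56/(-56) = (-16 + 3835) + 56*(-1/56) = 3819 - 1 = 3818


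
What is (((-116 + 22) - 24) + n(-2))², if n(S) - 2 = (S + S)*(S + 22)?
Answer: 38416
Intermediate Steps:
n(S) = 2 + 2*S*(22 + S) (n(S) = 2 + (S + S)*(S + 22) = 2 + (2*S)*(22 + S) = 2 + 2*S*(22 + S))
(((-116 + 22) - 24) + n(-2))² = (((-116 + 22) - 24) + (2 + 2*(-2)² + 44*(-2)))² = ((-94 - 24) + (2 + 2*4 - 88))² = (-118 + (2 + 8 - 88))² = (-118 - 78)² = (-196)² = 38416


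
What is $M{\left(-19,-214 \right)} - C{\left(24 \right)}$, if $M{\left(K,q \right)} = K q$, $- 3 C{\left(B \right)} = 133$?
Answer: $\frac{12331}{3} \approx 4110.3$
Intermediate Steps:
$C{\left(B \right)} = - \frac{133}{3}$ ($C{\left(B \right)} = \left(- \frac{1}{3}\right) 133 = - \frac{133}{3}$)
$M{\left(-19,-214 \right)} - C{\left(24 \right)} = \left(-19\right) \left(-214\right) - - \frac{133}{3} = 4066 + \frac{133}{3} = \frac{12331}{3}$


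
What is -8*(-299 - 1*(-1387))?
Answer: -8704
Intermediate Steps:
-8*(-299 - 1*(-1387)) = -8*(-299 + 1387) = -8*1088 = -8704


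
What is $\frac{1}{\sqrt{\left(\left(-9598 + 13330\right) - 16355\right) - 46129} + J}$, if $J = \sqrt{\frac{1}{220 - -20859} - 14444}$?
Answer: $- \frac{21079 i}{5 \sqrt{256712772637} + 505896 \sqrt{102}} \approx - 0.0027581 i$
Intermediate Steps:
$J = \frac{5 i \sqrt{256712772637}}{21079}$ ($J = \sqrt{\frac{1}{220 + 20859} - 14444} = \sqrt{\frac{1}{21079} - 14444} = \sqrt{- \frac{304465075}{21079}} = \frac{5 i \sqrt{256712772637}}{21079} \approx 120.18 i$)
$\frac{1}{\sqrt{\left(\left(-9598 + 13330\right) - 16355\right) - 46129} + J} = \frac{1}{\sqrt{\left(\left(-9598 + 13330\right) - 16355\right) - 46129} + \frac{5 i \sqrt{256712772637}}{21079}} = \frac{1}{\sqrt{\left(3732 - 16355\right) - 46129} + \frac{5 i \sqrt{256712772637}}{21079}} = \frac{1}{\sqrt{-12623 - 46129} + \frac{5 i \sqrt{256712772637}}{21079}} = \frac{1}{\sqrt{-58752} + \frac{5 i \sqrt{256712772637}}{21079}} = \frac{1}{24 i \sqrt{102} + \frac{5 i \sqrt{256712772637}}{21079}}$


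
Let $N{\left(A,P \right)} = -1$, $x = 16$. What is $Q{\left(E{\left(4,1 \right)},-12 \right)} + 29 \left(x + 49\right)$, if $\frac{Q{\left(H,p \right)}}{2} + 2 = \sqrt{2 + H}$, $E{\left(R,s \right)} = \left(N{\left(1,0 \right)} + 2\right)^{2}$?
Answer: $1881 + 2 \sqrt{3} \approx 1884.5$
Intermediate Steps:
$E{\left(R,s \right)} = 1$ ($E{\left(R,s \right)} = \left(-1 + 2\right)^{2} = 1^{2} = 1$)
$Q{\left(H,p \right)} = -4 + 2 \sqrt{2 + H}$
$Q{\left(E{\left(4,1 \right)},-12 \right)} + 29 \left(x + 49\right) = \left(-4 + 2 \sqrt{2 + 1}\right) + 29 \left(16 + 49\right) = \left(-4 + 2 \sqrt{3}\right) + 29 \cdot 65 = \left(-4 + 2 \sqrt{3}\right) + 1885 = 1881 + 2 \sqrt{3}$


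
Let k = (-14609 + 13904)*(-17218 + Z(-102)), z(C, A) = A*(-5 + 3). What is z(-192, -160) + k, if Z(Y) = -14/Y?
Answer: 206361525/17 ≈ 1.2139e+7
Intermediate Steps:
z(C, A) = -2*A (z(C, A) = A*(-2) = -2*A)
k = 206356085/17 (k = (-14609 + 13904)*(-17218 - 14/(-102)) = -705*(-17218 - 14*(-1/102)) = -705*(-17218 + 7/51) = -705*(-878111/51) = 206356085/17 ≈ 1.2139e+7)
z(-192, -160) + k = -2*(-160) + 206356085/17 = 320 + 206356085/17 = 206361525/17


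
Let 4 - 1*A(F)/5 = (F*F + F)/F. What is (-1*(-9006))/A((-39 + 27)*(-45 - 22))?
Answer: -3002/1335 ≈ -2.2487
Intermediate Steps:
A(F) = 20 - 5*(F + F**2)/F (A(F) = 20 - 5*(F*F + F)/F = 20 - 5*(F**2 + F)/F = 20 - 5*(F + F**2)/F)
(-1*(-9006))/A((-39 + 27)*(-45 - 22)) = (-1*(-9006))/(15 - 5*(-39 + 27)*(-45 - 22)) = 9006/(15 - (-60)*(-67)) = 9006/(15 - 5*804) = 9006/(15 - 4020) = 9006/(-4005) = 9006*(-1/4005) = -3002/1335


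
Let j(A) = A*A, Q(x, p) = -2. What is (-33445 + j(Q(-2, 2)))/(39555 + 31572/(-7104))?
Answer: -6599024/7804643 ≈ -0.84553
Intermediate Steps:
j(A) = A²
(-33445 + j(Q(-2, 2)))/(39555 + 31572/(-7104)) = (-33445 + (-2)²)/(39555 + 31572/(-7104)) = (-33445 + 4)/(39555 + 31572*(-1/7104)) = -33441/(39555 - 2631/592) = -33441/23413929/592 = -33441*592/23413929 = -6599024/7804643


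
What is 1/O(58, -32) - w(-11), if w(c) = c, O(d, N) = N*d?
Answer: 20415/1856 ≈ 10.999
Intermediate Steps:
1/O(58, -32) - w(-11) = 1/(-32*58) - 1*(-11) = 1/(-1856) + 11 = -1/1856 + 11 = 20415/1856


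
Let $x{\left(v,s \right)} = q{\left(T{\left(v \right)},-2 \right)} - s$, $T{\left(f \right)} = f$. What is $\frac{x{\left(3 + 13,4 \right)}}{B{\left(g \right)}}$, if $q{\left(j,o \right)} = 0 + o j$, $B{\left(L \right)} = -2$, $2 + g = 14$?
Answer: $18$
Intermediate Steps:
$g = 12$ ($g = -2 + 14 = 12$)
$q{\left(j,o \right)} = j o$ ($q{\left(j,o \right)} = 0 + j o = j o$)
$x{\left(v,s \right)} = - s - 2 v$ ($x{\left(v,s \right)} = v \left(-2\right) - s = - 2 v - s = - s - 2 v$)
$\frac{x{\left(3 + 13,4 \right)}}{B{\left(g \right)}} = \frac{\left(-1\right) 4 - 2 \left(3 + 13\right)}{-2} = \left(-4 - 32\right) \left(- \frac{1}{2}\right) = \left(-36\right) \left(- \frac{1}{2}\right) = 18$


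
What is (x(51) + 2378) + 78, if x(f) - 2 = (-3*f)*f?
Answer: -5345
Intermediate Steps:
x(f) = 2 - 3*f**2 (x(f) = 2 + (-3*f)*f = 2 - 3*f**2)
(x(51) + 2378) + 78 = ((2 - 3*51**2) + 2378) + 78 = ((2 - 3*2601) + 2378) + 78 = ((2 - 7803) + 2378) + 78 = (-7801 + 2378) + 78 = -5423 + 78 = -5345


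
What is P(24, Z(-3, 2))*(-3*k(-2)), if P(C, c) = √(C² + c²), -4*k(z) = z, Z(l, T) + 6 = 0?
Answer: -9*√17 ≈ -37.108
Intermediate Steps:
Z(l, T) = -6 (Z(l, T) = -6 + 0 = -6)
k(z) = -z/4
P(24, Z(-3, 2))*(-3*k(-2)) = √(24² + (-6)²)*(-(-3)*(-2)/4) = √(576 + 36)*(-3*½) = √612*(-3/2) = (6*√17)*(-3/2) = -9*√17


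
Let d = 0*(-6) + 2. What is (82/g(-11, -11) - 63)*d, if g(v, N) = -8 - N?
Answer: -214/3 ≈ -71.333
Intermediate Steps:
d = 2 (d = 0 + 2 = 2)
(82/g(-11, -11) - 63)*d = (82/(-8 - 1*(-11)) - 63)*2 = (82/(-8 + 11) - 63)*2 = (82/3 - 63)*2 = -107/3*2 = -214/3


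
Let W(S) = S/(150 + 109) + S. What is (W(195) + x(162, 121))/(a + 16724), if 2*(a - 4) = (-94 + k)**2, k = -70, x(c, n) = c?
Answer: 46329/3907792 ≈ 0.011856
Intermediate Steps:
W(S) = 260*S/259 (W(S) = S/259 + S = 260*S/259)
a = 13452 (a = 4 + (-94 - 70)**2/2 = 4 + (1/2)*(-164)**2 = 4 + (1/2)*26896 = 4 + 13448 = 13452)
(W(195) + x(162, 121))/(a + 16724) = ((260/259)*195 + 162)/(13452 + 16724) = (50700/259 + 162)/30176 = (92658/259)*(1/30176) = 46329/3907792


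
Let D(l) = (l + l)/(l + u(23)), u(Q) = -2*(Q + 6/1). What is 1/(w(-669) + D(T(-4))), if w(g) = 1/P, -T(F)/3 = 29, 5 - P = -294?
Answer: 1495/1799 ≈ 0.83102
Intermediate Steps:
P = 299 (P = 5 - 1*(-294) = 5 + 294 = 299)
u(Q) = -12 - 2*Q (u(Q) = -2*(Q + 6*1) = -2*(Q + 6) = -2*(6 + Q) = -12 - 2*Q)
T(F) = -87 (T(F) = -3*29 = -87)
D(l) = 2*l/(-58 + l) (D(l) = (l + l)/(l + (-12 - 2*23)) = (2*l)/(l + (-12 - 46)) = (2*l)/(l - 58) = (2*l)/(-58 + l) = 2*l/(-58 + l))
w(g) = 1/299
1/(w(-669) + D(T(-4))) = 1/(1/299 + 2*(-87)/(-58 - 87)) = 1/(1/299 + 2*(-87)/(-145)) = 1/(1/299 + 2*(-87)*(-1/145)) = 1/(1/299 + 6/5) = 1/(1799/1495) = 1495/1799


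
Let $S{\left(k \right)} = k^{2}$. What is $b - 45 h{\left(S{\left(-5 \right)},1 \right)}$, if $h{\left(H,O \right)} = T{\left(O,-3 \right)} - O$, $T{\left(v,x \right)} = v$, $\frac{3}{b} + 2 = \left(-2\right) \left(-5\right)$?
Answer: $\frac{3}{8} \approx 0.375$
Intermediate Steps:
$b = \frac{3}{8}$ ($b = \frac{3}{-2 - -10} = \frac{3}{-2 + 10} = \frac{3}{8} \approx 0.375$)
$h{\left(H,O \right)} = 0$ ($h{\left(H,O \right)} = O - O = 0$)
$b - 45 h{\left(S{\left(-5 \right)},1 \right)} = \frac{3}{8} - 0 = \frac{3}{8} + 0 = \frac{3}{8}$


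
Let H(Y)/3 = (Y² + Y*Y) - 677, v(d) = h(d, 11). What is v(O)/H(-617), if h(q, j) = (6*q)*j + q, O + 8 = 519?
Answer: 34237/2282103 ≈ 0.015002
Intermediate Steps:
O = 511 (O = -8 + 519 = 511)
h(q, j) = q + 6*j*q (h(q, j) = 6*j*q + q = q + 6*j*q)
v(d) = 67*d (v(d) = d*(1 + 6*11) = d*(1 + 66) = d*67 = 67*d)
H(Y) = -2031 + 6*Y² (H(Y) = 3*((Y² + Y*Y) - 677) = 3*((Y² + Y²) - 677) = 3*(2*Y² - 677) = 3*(-677 + 2*Y²) = -2031 + 6*Y²)
v(O)/H(-617) = (67*511)/(-2031 + 6*(-617)²) = 34237/(-2031 + 6*380689) = 34237/(-2031 + 2284134) = 34237/2282103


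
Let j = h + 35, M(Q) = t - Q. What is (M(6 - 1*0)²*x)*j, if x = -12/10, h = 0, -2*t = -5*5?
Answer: -3549/2 ≈ -1774.5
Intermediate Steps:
t = 25/2 (t = -(-5)*5/2 = -½*(-25) = 25/2 ≈ 12.500)
M(Q) = 25/2 - Q
x = -6/5 (x = -12*⅒ = -6/5 ≈ -1.2000)
j = 35 (j = 0 + 35 = 35)
(M(6 - 1*0)²*x)*j = ((25/2 - (6 - 1*0))²*(-6/5))*35 = ((25/2 - (6 + 0))²*(-6/5))*35 = ((25/2 - 1*6)²*(-6/5))*35 = ((25/2 - 6)²*(-6/5))*35 = ((13/2)²*(-6/5))*35 = ((169/4)*(-6/5))*35 = -507/10*35 = -3549/2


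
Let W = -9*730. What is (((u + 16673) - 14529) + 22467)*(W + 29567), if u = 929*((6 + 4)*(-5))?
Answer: -502231483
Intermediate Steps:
W = -6570
u = -46450 (u = 929*(10*(-5)) = 929*(-50) = -46450)
(((u + 16673) - 14529) + 22467)*(W + 29567) = (((-46450 + 16673) - 14529) + 22467)*(-6570 + 29567) = ((-29777 - 14529) + 22467)*22997 = (-44306 + 22467)*22997 = -21839*22997 = -502231483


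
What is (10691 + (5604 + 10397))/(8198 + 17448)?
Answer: 13346/12823 ≈ 1.0408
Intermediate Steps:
(10691 + (5604 + 10397))/(8198 + 17448) = (10691 + 16001)/25646 = 26692*(1/25646) = 13346/12823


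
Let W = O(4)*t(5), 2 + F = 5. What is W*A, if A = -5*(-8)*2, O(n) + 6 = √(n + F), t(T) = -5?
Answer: 2400 - 400*√7 ≈ 1341.7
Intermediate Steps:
F = 3 (F = -2 + 5 = 3)
O(n) = -6 + √(3 + n) (O(n) = -6 + √(n + 3) = -6 + √(3 + n))
A = 80 (A = 40*2 = 80)
W = 30 - 5*√7 (W = (-6 + √(3 + 4))*(-5) = (-6 + √7)*(-5) = 30 - 5*√7 ≈ 16.771)
W*A = (30 - 5*√7)*80 = 2400 - 400*√7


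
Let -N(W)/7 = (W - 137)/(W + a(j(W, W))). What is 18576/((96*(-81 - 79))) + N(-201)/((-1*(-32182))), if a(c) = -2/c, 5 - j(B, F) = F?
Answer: -4030227889/3331480640 ≈ -1.2097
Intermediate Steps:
j(B, F) = 5 - F
N(W) = -7*(-137 + W)/(W - 2/(5 - W)) (N(W) = -7*(W - 137)/(W - 2/(5 - W)) = -7*(-137 + W)/(W - 2/(5 - W)))
18576/((96*(-81 - 79))) + N(-201)/((-1*(-32182))) = 18576/((96*(-81 - 79))) + (-7*(-137 - 201)*(-5 - 201)/(2 - 201*(-5 - 201)))/((-1*(-32182))) = 18576/((96*(-160))) - 7*(-338)*(-206)/(2 - 201*(-206))/32182 = 18576/(-15360) - 7*(-338)*(-206)/(2 + 41406)*(1/32182) = 18576*(-1/15360) - 7*(-338)*(-206)/41408*(1/32182) = -387/320 - 7*1/41408*(-338)*(-206)*(1/32182) = -387/320 - 121849/10352*1/32182 = -387/320 - 121849/333148064 = -4030227889/3331480640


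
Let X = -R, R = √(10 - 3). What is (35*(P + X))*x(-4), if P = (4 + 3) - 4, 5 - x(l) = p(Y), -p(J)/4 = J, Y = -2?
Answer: -315 + 105*√7 ≈ -37.196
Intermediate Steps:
p(J) = -4*J
R = √7 ≈ 2.6458
x(l) = -3 (x(l) = 5 - (-4)*(-2) = 5 - 1*8 = 5 - 8 = -3)
X = -√7 ≈ -2.6458
P = 3 (P = 7 - 4 = 3)
(35*(P + X))*x(-4) = (35*(3 - √7))*(-3) = (105 - 35*√7)*(-3) = -315 + 105*√7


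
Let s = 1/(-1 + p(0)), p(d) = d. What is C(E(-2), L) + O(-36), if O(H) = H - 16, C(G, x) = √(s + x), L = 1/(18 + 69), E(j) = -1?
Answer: -52 + I*√7482/87 ≈ -52.0 + 0.99424*I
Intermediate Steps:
s = -1 (s = 1/(-1 + 0) = 1/(-1) = -1)
L = 1/87 ≈ 0.011494
C(G, x) = √(-1 + x)
O(H) = -16 + H
C(E(-2), L) + O(-36) = √(-1 + 1/87) + (-16 - 36) = √(-86/87) - 52 = I*√7482/87 - 52 = -52 + I*√7482/87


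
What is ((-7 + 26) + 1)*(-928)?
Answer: -18560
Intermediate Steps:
((-7 + 26) + 1)*(-928) = (19 + 1)*(-928) = 20*(-928) = -18560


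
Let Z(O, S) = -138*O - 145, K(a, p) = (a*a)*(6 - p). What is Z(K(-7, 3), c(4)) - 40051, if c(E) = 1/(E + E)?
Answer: -60482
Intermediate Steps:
c(E) = 1/(2*E)
K(a, p) = a²*(6 - p)
Z(O, S) = -145 - 138*O
Z(K(-7, 3), c(4)) - 40051 = (-145 - 138*(-7)²*(6 - 1*3)) - 40051 = (-145 - 6762*(6 - 3)) - 40051 = (-145 - 6762*3) - 40051 = (-145 - 138*147) - 40051 = (-145 - 20286) - 40051 = -20431 - 40051 = -60482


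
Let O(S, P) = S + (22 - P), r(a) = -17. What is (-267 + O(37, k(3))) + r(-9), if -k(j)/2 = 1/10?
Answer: -1124/5 ≈ -224.80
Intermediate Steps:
k(j) = -⅕ (k(j) = -2/10 = -2*⅒ = -⅕)
O(S, P) = 22 + S - P
(-267 + O(37, k(3))) + r(-9) = (-267 + (22 + 37 - 1*(-⅕))) - 17 = (-267 + (22 + 37 + ⅕)) - 17 = (-267 + 296/5) - 17 = -1039/5 - 17 = -1124/5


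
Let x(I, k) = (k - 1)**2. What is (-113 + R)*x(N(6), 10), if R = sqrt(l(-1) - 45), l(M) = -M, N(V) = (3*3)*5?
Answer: -9153 + 162*I*sqrt(11) ≈ -9153.0 + 537.29*I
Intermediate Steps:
N(V) = 45 (N(V) = 9*5 = 45)
x(I, k) = (-1 + k)**2
R = 2*I*sqrt(11) (R = sqrt(-1*(-1) - 45) = sqrt(1 - 45) = sqrt(-44) = 2*I*sqrt(11) ≈ 6.6332*I)
(-113 + R)*x(N(6), 10) = (-113 + 2*I*sqrt(11))*(-1 + 10)**2 = (-113 + 2*I*sqrt(11))*9**2 = (-113 + 2*I*sqrt(11))*81 = -9153 + 162*I*sqrt(11)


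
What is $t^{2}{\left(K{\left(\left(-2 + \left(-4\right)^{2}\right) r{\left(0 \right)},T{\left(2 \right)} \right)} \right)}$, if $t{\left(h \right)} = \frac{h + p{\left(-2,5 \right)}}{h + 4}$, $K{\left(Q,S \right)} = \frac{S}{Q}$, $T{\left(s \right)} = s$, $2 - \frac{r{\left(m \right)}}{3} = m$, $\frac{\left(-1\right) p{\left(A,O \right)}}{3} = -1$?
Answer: $\frac{16129}{28561} \approx 0.56472$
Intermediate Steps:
$p{\left(A,O \right)} = 3$ ($p{\left(A,O \right)} = \left(-3\right) \left(-1\right) = 3$)
$r{\left(m \right)} = 6 - 3 m$
$t{\left(h \right)} = \frac{3 + h}{4 + h}$ ($t{\left(h \right)} = \frac{h + 3}{h + 4} = \frac{3 + h}{4 + h}$)
$t^{2}{\left(K{\left(\left(-2 + \left(-4\right)^{2}\right) r{\left(0 \right)},T{\left(2 \right)} \right)} \right)} = \left(\frac{3 + \frac{2}{\left(-2 + \left(-4\right)^{2}\right) \left(6 - 0\right)}}{4 + \frac{2}{\left(-2 + \left(-4\right)^{2}\right) \left(6 - 0\right)}}\right)^{2} = \left(\frac{3 + \frac{2}{\left(-2 + 16\right) \left(6 + 0\right)}}{4 + \frac{2}{\left(-2 + 16\right) \left(6 + 0\right)}}\right)^{2} = \left(\frac{3 + \frac{2}{14 \cdot 6}}{4 + \frac{2}{14 \cdot 6}}\right)^{2} = \left(\frac{3 + \frac{2}{84}}{4 + \frac{2}{84}}\right)^{2} = \left(\frac{3 + 2 \cdot \frac{1}{84}}{4 + 2 \cdot \frac{1}{84}}\right)^{2} = \left(\frac{3 + \frac{1}{42}}{4 + \frac{1}{42}}\right)^{2} = \left(\frac{1}{\frac{169}{42}} \cdot \frac{127}{42}\right)^{2} = \left(\frac{42}{169} \cdot \frac{127}{42}\right)^{2} = \left(\frac{127}{169}\right)^{2} = \frac{16129}{28561}$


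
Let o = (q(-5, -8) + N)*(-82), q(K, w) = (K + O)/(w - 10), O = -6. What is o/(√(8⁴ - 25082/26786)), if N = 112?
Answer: -83107*√734541589491/493606683 ≈ -144.30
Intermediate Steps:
q(K, w) = (-6 + K)/(-10 + w) (q(K, w) = (K - 6)/(w - 10) = (-6 + K)/(-10 + w))
o = -83107/9 (o = ((-6 - 5)/(-10 - 8) + 112)*(-82) = (-11/(-18) + 112)*(-82) = (-1/18*(-11) + 112)*(-82) = (11/18 + 112)*(-82) = (2027/18)*(-82) = -83107/9 ≈ -9234.1)
o/(√(8⁴ - 25082/26786)) = -83107/(9*√(8⁴ - 25082/26786)) = -83107/(9*√(4096 - 25082*1/26786)) = -83107/(9*√(4096 - 12541/13393)) = -83107*√734541589491/54845187/9 = -83107*√734541589491/493606683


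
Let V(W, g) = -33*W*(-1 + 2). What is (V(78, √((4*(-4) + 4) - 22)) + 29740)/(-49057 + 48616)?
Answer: -27166/441 ≈ -61.601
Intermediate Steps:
V(W, g) = -33*W
(V(78, √((4*(-4) + 4) - 22)) + 29740)/(-49057 + 48616) = (-33*78 + 29740)/(-49057 + 48616) = (-2574 + 29740)/(-441) = 27166*(-1/441) = -27166/441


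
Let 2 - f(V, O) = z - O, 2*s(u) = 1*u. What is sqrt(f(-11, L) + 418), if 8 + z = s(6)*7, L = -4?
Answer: sqrt(403) ≈ 20.075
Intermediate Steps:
s(u) = u/2 (s(u) = (1*u)/2 = u/2)
z = 13 (z = -8 + ((1/2)*6)*7 = -8 + 3*7 = -8 + 21 = 13)
f(V, O) = -11 + O (f(V, O) = 2 - (13 - O) = 2 + (-13 + O) = -11 + O)
sqrt(f(-11, L) + 418) = sqrt((-11 - 4) + 418) = sqrt(-15 + 418) = sqrt(403)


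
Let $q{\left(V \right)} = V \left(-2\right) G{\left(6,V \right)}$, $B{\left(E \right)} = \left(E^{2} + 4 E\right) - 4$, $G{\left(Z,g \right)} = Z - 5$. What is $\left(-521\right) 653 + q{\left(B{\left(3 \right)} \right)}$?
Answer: $-340247$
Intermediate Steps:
$G{\left(Z,g \right)} = -5 + Z$ ($G{\left(Z,g \right)} = Z - 5 = -5 + Z$)
$B{\left(E \right)} = -4 + E^{2} + 4 E$
$q{\left(V \right)} = - 2 V$ ($q{\left(V \right)} = V \left(-2\right) \left(-5 + 6\right) = - 2 V 1 = - 2 V$)
$\left(-521\right) 653 + q{\left(B{\left(3 \right)} \right)} = \left(-521\right) 653 - 2 \left(-4 + 3^{2} + 4 \cdot 3\right) = -340213 - 2 \left(-4 + 9 + 12\right) = -340213 - 34 = -340247$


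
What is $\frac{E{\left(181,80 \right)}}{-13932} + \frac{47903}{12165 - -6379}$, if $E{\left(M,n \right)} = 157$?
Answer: $\frac{166118297}{64588752} \approx 2.5719$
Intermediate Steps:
$\frac{E{\left(181,80 \right)}}{-13932} + \frac{47903}{12165 - -6379} = \frac{157}{-13932} + \frac{47903}{12165 - -6379} = 157 \left(- \frac{1}{13932}\right) + \frac{47903}{12165 + 6379} = - \frac{157}{13932} + \frac{47903}{18544} = \frac{166118297}{64588752}$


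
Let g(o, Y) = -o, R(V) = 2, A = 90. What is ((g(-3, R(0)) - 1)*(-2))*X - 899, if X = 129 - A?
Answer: -1055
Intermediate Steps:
X = 39 (X = 129 - 1*90 = 129 - 90 = 39)
((g(-3, R(0)) - 1)*(-2))*X - 899 = ((-1*(-3) - 1)*(-2))*39 - 899 = ((3 - 1)*(-2))*39 - 899 = (2*(-2))*39 - 899 = -4*39 - 899 = -156 - 899 = -1055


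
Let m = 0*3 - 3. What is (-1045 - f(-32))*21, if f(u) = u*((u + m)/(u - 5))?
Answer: -788445/37 ≈ -21309.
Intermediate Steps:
m = -3 (m = 0 - 3 = -3)
f(u) = u*(-3 + u)/(-5 + u) (f(u) = u*((u - 3)/(u - 5)) = u*((-3 + u)/(-5 + u)) = u*(-3 + u)/(-5 + u))
(-1045 - f(-32))*21 = (-1045 - (-32)*(-3 - 32)/(-5 - 32))*21 = (-1045 - (-32)*(-35)/(-37))*21 = (-1045 - (-32)*(-1)*(-35)/37)*21 = (-1045 - 1*(-1120/37))*21 = (-1045 + 1120/37)*21 = -37545/37*21 = -788445/37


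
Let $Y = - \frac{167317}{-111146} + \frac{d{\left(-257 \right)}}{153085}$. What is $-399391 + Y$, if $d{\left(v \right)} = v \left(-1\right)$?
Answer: $- \frac{399736853964579}{1000869730} \approx -3.9939 \cdot 10^{5}$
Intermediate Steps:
$d{\left(v \right)} = - v$
$Y = \frac{1508369851}{1000869730}$ ($Y = - \frac{167317}{-111146} + \frac{\left(-1\right) \left(-257\right)}{153085} = \left(-167317\right) \left(- \frac{1}{111146}\right) + 257 \cdot \frac{1}{153085} = \frac{167317}{111146} + \frac{257}{153085} = \frac{1508369851}{1000869730} \approx 1.5071$)
$-399391 + Y = -399391 + \frac{1508369851}{1000869730} = - \frac{399736853964579}{1000869730}$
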